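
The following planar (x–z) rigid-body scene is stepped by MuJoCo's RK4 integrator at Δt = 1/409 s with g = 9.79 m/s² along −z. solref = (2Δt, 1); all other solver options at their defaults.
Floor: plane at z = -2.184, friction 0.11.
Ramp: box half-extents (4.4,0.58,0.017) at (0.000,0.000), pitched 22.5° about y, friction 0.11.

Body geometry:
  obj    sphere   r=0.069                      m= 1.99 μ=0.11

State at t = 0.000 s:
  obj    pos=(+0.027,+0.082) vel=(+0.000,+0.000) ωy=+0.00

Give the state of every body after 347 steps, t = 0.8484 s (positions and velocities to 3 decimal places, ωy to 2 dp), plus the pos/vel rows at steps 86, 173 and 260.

State at t = 0.8484 s:
  obj    pos=(+0.942,-0.297) vel=(+2.157,-0.893) ωy=+30.58

Key-timestep trajectory:
   step    t(s)  obj.x    obj.z    obj.vx   obj.vz 
     86  0.2103   +0.083  +0.059  +0.535  -0.219
    173  0.4230   +0.254  -0.012  +1.075  -0.448
    260  0.6357   +0.541  -0.131  +1.616  -0.670


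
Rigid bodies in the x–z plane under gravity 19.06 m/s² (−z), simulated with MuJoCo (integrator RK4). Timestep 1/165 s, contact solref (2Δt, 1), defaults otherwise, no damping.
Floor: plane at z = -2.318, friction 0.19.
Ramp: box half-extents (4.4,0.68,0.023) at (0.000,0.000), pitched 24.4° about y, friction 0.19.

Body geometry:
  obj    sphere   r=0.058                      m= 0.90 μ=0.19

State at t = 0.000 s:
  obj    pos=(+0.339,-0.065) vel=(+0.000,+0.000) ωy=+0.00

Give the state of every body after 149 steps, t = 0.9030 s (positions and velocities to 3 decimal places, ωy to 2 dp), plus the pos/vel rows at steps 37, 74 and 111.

State at t = 0.9030 s:
  obj    pos=(+2.428,-1.012) vel=(+4.626,-2.098) ωy=+87.54

Key-timestep trajectory:
   step    t(s)  obj.x    obj.z    obj.vx   obj.vz 
     37  0.2242   +0.468  -0.123  +1.149  -0.521
     74  0.4485   +0.854  -0.299  +2.298  -1.042
    111  0.6727   +1.498  -0.591  +3.446  -1.563


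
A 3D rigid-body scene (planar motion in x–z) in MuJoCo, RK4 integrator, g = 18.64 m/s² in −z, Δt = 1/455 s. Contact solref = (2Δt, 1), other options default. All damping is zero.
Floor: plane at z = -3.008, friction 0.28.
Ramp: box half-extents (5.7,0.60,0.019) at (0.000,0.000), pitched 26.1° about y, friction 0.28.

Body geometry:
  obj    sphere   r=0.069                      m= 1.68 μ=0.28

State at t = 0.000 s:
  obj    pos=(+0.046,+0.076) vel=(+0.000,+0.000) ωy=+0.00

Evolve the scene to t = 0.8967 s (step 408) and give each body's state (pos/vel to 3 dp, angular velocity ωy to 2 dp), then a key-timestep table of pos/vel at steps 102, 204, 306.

State at t = 0.8967 s:
  obj    pos=(+2.161,-0.961) vel=(+4.717,-2.311) ωy=+76.12

Key-timestep trajectory:
   step    t(s)  obj.x    obj.z    obj.vx   obj.vz 
    102  0.2242   +0.178  +0.011  +1.179  -0.578
    204  0.4484   +0.575  -0.184  +2.359  -1.155
    306  0.6725   +1.236  -0.507  +3.538  -1.733


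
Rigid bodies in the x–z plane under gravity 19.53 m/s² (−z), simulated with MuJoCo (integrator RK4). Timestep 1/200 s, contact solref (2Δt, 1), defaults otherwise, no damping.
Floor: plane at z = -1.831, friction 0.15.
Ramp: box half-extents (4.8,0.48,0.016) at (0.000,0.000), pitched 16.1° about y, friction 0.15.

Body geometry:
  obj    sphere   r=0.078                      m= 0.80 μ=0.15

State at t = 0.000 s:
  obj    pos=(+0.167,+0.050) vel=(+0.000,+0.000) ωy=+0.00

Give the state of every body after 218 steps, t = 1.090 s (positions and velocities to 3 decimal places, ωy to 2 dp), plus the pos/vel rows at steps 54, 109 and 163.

State at t = 1.090 s:
  obj    pos=(+2.375,-0.588) vel=(+4.051,-1.169) ωy=+54.05

Key-timestep trajectory:
   step    t(s)  obj.x    obj.z    obj.vx   obj.vz 
     54  0.2700   +0.302  +0.011  +1.004  -0.290
    109  0.5450   +0.719  -0.110  +2.026  -0.585
    163  0.8150   +1.402  -0.307  +3.029  -0.874


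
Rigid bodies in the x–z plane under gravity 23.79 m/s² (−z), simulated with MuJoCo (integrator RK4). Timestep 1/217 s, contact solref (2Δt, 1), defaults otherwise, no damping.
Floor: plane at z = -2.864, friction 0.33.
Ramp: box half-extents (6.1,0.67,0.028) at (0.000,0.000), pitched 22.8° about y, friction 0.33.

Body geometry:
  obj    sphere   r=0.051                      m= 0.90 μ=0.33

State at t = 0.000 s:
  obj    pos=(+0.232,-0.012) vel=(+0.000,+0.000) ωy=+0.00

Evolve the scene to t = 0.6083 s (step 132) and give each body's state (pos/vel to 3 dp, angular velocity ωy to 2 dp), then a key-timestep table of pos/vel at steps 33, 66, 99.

State at t = 0.6083 s:
  obj    pos=(+1.355,-0.484) vel=(+3.693,-1.552) ωy=+78.52

Key-timestep trajectory:
   step    t(s)  obj.x    obj.z    obj.vx   obj.vz 
     33  0.1521   +0.302  -0.041  +0.923  -0.388
     66  0.3041   +0.513  -0.130  +1.847  -0.776
     99  0.4562   +0.864  -0.277  +2.770  -1.164


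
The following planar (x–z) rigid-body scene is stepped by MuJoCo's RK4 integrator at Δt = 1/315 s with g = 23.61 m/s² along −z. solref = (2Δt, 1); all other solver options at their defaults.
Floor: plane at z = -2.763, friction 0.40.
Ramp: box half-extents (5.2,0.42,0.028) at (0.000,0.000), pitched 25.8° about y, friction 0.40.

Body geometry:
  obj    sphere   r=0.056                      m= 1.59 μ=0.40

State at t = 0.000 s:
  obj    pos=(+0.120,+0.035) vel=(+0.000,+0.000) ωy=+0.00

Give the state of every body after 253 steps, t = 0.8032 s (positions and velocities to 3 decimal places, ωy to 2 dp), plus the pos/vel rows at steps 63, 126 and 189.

State at t = 0.8032 s:
  obj    pos=(+2.252,-0.995) vel=(+5.308,-2.566) ωy=+105.26

Key-timestep trajectory:
   step    t(s)  obj.x    obj.z    obj.vx   obj.vz 
     63  0.2000   +0.252  -0.029  +1.322  -0.639
    126  0.4000   +0.649  -0.220  +2.643  -1.278
    189  0.6000   +1.310  -0.540  +3.965  -1.917


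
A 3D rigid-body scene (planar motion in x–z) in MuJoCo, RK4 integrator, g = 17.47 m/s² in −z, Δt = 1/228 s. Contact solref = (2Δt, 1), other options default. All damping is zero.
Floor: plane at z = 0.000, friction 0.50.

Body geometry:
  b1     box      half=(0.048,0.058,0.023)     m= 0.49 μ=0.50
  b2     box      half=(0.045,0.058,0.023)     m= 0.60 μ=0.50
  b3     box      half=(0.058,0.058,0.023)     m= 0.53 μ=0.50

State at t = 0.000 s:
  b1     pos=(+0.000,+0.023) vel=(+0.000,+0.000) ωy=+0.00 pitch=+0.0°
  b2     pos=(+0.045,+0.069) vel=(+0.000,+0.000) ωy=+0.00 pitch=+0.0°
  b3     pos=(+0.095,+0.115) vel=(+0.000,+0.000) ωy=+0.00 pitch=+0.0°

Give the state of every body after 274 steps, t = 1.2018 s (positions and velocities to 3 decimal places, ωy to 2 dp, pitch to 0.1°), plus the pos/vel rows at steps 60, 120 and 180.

State at t = 1.2018 s:
  b1     pos=(+0.000,+0.023) vel=(+0.000,+0.000) ωy=+0.00 pitch=+0.0°
  b2     pos=(+0.090,+0.045) vel=(+0.000,+0.000) ωy=+0.00 pitch=+90.0°
  b3     pos=(+0.181,+0.058) vel=(+0.000,+0.000) ωy=+0.00 pitch=+90.0°

Key-timestep trajectory:
   step    t(s)  b1.x    b1.z    b1.vx   b1.vz   b2.x    b2.z    b2.vx   b2.vz   b3.x    b3.z    b3.vx   b3.vz 
     60  0.2632   +0.000  +0.023  +0.000  +0.000   +0.091  +0.045  +0.119  +0.067   +0.154  +0.062  +0.186  +0.016
    120  0.5263   +0.000  +0.023  +0.000  +0.000   +0.090  +0.045  +0.000  +0.000   +0.192  +0.061  -0.095  -0.018
    180  0.7895   +0.000  +0.023  +0.000  +0.000   +0.090  +0.045  +0.000  +0.000   +0.184  +0.059  -0.085  -0.028


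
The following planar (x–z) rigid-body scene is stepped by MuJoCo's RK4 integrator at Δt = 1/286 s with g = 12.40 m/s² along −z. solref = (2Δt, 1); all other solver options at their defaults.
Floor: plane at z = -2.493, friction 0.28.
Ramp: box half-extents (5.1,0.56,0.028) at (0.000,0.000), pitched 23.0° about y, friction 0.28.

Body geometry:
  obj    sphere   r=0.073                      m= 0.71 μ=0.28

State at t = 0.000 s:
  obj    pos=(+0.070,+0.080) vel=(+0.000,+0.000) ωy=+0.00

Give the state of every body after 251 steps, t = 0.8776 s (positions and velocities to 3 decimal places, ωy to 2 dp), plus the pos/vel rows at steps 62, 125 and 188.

State at t = 0.8776 s:
  obj    pos=(+1.297,-0.441) vel=(+2.796,-1.187) ωy=+41.60

Key-timestep trajectory:
   step    t(s)  obj.x    obj.z    obj.vx   obj.vz 
     62  0.2168   +0.145  +0.048  +0.691  -0.293
    125  0.4371   +0.374  -0.049  +1.392  -0.591
    188  0.6573   +0.758  -0.212  +2.094  -0.889


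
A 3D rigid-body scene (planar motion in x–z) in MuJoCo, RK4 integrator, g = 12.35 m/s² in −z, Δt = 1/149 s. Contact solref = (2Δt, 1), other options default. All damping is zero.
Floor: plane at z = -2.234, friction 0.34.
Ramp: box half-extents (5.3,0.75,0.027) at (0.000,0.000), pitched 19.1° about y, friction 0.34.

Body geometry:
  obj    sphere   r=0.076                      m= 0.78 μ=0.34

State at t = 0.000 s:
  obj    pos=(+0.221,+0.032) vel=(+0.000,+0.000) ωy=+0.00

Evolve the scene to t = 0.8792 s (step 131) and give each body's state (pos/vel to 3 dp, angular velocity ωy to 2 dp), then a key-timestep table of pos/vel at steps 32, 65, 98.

State at t = 0.8792 s:
  obj    pos=(+1.275,-0.333) vel=(+2.398,-0.830) ωy=+33.38

Key-timestep trajectory:
   step    t(s)  obj.x    obj.z    obj.vx   obj.vz 
     32  0.2148   +0.284  +0.011  +0.586  -0.203
     65  0.4362   +0.481  -0.057  +1.190  -0.412
     98  0.6577   +0.811  -0.172  +1.794  -0.621


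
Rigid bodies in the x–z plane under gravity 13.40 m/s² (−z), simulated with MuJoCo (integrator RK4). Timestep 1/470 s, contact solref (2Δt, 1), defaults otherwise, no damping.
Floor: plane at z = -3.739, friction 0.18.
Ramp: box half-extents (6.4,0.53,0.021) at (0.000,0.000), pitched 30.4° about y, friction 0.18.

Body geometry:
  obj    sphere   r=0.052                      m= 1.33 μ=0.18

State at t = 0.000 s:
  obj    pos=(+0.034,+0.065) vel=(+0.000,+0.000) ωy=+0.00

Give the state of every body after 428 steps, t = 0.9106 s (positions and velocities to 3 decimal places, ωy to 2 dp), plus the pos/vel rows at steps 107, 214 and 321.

State at t = 0.9106 s:
  obj    pos=(+1.766,-0.952) vel=(+3.804,-2.232) ωy=+84.81

Key-timestep trajectory:
   step    t(s)  obj.x    obj.z    obj.vx   obj.vz 
    107  0.2277   +0.142  +0.001  +0.951  -0.558
    214  0.4553   +0.467  -0.189  +1.902  -1.116
    321  0.6830   +1.008  -0.507  +2.853  -1.674


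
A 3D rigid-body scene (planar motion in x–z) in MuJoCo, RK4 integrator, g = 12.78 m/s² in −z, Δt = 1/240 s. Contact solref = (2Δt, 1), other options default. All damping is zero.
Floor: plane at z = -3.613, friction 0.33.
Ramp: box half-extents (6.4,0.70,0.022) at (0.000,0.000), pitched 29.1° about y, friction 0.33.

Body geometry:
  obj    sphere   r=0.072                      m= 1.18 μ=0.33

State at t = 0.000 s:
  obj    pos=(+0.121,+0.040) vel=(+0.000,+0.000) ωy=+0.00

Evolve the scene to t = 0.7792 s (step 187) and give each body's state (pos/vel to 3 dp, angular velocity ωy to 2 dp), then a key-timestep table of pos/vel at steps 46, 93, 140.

State at t = 0.7792 s:
  obj    pos=(+1.299,-0.615) vel=(+3.023,-1.682) ωy=+48.04

Key-timestep trajectory:
   step    t(s)  obj.x    obj.z    obj.vx   obj.vz 
     46  0.1917   +0.192  +0.000  +0.744  -0.414
     93  0.3875   +0.412  -0.122  +1.503  -0.837
    140  0.5833   +0.781  -0.327  +2.263  -1.260


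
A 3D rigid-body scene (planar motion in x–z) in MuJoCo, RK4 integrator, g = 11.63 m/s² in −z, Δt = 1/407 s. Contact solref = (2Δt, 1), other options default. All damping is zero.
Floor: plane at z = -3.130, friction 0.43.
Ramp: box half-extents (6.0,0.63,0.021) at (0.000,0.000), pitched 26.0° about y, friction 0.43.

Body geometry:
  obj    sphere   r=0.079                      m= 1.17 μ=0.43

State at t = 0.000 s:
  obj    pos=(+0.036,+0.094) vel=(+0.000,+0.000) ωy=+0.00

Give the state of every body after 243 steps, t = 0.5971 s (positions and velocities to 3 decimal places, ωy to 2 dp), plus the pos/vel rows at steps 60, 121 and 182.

State at t = 0.5971 s:
  obj    pos=(+0.619,-0.191) vel=(+1.954,-0.953) ωy=+27.52

Key-timestep trajectory:
   step    t(s)  obj.x    obj.z    obj.vx   obj.vz 
     60  0.1474   +0.072  +0.076  +0.483  -0.235
    121  0.2973   +0.181  +0.023  +0.973  -0.475
    182  0.4472   +0.363  -0.066  +1.464  -0.714


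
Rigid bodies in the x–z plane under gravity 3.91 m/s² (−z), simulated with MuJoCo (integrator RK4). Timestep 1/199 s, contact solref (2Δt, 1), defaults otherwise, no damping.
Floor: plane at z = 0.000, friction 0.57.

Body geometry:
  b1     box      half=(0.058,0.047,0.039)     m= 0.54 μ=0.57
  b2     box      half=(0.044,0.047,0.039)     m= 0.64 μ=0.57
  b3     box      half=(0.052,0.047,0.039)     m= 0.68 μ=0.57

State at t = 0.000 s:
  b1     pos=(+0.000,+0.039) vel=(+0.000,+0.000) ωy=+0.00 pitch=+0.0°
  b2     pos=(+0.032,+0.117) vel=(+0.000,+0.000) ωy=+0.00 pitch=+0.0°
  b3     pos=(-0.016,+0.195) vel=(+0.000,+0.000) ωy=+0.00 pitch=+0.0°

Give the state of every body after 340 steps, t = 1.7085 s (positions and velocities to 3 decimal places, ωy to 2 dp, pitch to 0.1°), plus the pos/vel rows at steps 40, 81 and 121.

State at t = 1.7085 s:
  b1     pos=(+0.000,+0.039) vel=(+0.000,+0.000) ωy=+0.00 pitch=+0.0°
  b2     pos=(+0.032,+0.117) vel=(+0.000,+0.000) ωy=+0.00 pitch=+0.0°
  b3     pos=(-0.148,+0.039) vel=(+0.000,+0.000) ωy=+0.00 pitch=+180.0°

Key-timestep trajectory:
   step    t(s)  b1.x    b1.z    b1.vx   b1.vz   b2.x    b2.z    b2.vx   b2.vz   b3.x    b3.z    b3.vx   b3.vz 
     40  0.2010   +0.000  +0.039  +0.000  +0.000   +0.032  +0.117  +0.000  +0.000   -0.021  +0.194  -0.056  -0.013
     81  0.4070   +0.000  +0.039  +0.000  +0.000   +0.032  +0.117  +0.000  +0.000   -0.044  +0.179  -0.165  -0.218
    121  0.6080   +0.000  +0.039  +0.000  +0.000   +0.032  +0.117  +0.000  +0.000   -0.097  +0.116  -0.383  -0.317


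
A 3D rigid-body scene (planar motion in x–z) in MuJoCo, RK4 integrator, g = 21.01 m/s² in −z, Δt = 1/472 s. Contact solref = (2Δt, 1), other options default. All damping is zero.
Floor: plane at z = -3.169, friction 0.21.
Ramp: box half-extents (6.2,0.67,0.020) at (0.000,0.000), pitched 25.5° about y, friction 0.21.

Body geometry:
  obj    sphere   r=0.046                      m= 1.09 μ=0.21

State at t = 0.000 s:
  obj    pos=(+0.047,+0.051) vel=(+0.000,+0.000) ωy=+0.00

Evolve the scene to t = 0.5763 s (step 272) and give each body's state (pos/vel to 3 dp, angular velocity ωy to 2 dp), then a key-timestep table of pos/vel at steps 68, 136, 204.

State at t = 0.5763 s:
  obj    pos=(+1.015,-0.411) vel=(+3.361,-1.603) ωy=+80.92

Key-timestep trajectory:
   step    t(s)  obj.x    obj.z    obj.vx   obj.vz 
     68  0.1441   +0.107  +0.022  +0.840  -0.401
    136  0.2881   +0.289  -0.065  +1.680  -0.802
    204  0.4322   +0.592  -0.209  +2.521  -1.202


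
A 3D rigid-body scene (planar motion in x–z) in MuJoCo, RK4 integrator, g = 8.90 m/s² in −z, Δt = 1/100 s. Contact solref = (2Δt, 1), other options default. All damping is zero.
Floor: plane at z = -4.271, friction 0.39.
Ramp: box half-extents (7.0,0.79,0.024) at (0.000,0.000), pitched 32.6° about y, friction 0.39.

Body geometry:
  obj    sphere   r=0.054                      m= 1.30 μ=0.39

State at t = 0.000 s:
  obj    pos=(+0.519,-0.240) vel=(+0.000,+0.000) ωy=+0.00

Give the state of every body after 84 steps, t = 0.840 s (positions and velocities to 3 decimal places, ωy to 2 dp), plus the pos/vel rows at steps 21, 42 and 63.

State at t = 0.840 s:
  obj    pos=(+1.537,-0.891) vel=(+2.424,-1.550) ωy=+53.26

Key-timestep trajectory:
   step    t(s)  obj.x    obj.z    obj.vx   obj.vz 
     21  0.2100   +0.583  -0.280  +0.606  -0.388
     42  0.4200   +0.774  -0.402  +1.212  -0.775
     63  0.6300   +1.092  -0.606  +1.818  -1.163


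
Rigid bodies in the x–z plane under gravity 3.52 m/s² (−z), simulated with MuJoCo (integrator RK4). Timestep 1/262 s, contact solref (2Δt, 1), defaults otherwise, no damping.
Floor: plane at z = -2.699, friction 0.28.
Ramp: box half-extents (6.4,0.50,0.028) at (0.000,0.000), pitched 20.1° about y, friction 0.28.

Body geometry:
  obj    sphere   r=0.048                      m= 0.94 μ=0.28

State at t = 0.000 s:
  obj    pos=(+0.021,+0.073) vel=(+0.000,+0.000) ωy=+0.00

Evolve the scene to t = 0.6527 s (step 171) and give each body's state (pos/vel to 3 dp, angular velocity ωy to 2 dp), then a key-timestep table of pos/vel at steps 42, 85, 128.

State at t = 0.6527 s:
  obj    pos=(+0.194,+0.010) vel=(+0.530,-0.194) ωy=+11.75

Key-timestep trajectory:
   step    t(s)  obj.x    obj.z    obj.vx   obj.vz 
     42  0.1603   +0.032  +0.069  +0.130  -0.048
     85  0.3244   +0.064  +0.058  +0.263  -0.096
    128  0.4885   +0.118  +0.038  +0.396  -0.145


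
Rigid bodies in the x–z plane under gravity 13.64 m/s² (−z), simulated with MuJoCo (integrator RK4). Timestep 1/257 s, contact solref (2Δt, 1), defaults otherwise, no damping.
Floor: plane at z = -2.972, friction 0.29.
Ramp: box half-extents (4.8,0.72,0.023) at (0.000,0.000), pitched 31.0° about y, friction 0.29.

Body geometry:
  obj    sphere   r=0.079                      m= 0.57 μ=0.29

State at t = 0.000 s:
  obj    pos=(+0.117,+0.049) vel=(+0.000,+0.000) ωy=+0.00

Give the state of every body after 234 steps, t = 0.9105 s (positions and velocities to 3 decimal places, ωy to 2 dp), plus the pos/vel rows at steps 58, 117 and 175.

State at t = 0.9105 s:
  obj    pos=(+1.900,-1.023) vel=(+3.916,-2.353) ωy=+57.82

Key-timestep trajectory:
   step    t(s)  obj.x    obj.z    obj.vx   obj.vz 
     58  0.2257   +0.227  -0.017  +0.971  -0.583
    117  0.4553   +0.563  -0.219  +1.958  -1.177
    175  0.6809   +1.114  -0.551  +2.929  -1.760


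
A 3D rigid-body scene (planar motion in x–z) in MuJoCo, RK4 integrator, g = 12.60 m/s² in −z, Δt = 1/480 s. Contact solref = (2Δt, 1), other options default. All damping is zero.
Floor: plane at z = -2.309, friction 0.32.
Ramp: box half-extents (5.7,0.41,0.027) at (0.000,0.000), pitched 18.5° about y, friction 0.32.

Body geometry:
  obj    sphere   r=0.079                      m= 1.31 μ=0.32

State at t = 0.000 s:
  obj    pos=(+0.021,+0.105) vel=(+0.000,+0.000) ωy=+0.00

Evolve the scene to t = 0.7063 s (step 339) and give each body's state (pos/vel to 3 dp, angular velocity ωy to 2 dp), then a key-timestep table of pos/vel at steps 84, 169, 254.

State at t = 0.7063 s:
  obj    pos=(+0.696,-0.121) vel=(+1.913,-0.640) ωy=+25.53

Key-timestep trajectory:
   step    t(s)  obj.x    obj.z    obj.vx   obj.vz 
     84  0.1750   +0.062  +0.091  +0.474  -0.159
    169  0.3521   +0.189  +0.049  +0.954  -0.319
    254  0.5292   +0.400  -0.022  +1.433  -0.480


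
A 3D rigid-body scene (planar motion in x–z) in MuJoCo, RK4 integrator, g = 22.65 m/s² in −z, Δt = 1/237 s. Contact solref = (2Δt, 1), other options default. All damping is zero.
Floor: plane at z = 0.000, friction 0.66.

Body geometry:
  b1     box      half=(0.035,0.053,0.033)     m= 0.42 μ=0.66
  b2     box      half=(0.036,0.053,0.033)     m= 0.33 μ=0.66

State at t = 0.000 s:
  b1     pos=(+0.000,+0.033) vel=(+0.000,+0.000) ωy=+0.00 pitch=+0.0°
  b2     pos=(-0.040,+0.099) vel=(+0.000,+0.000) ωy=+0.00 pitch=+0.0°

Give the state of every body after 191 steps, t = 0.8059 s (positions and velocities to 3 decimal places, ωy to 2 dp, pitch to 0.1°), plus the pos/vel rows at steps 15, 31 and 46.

State at t = 0.8059 s:
  b1     pos=(+0.000,+0.033) vel=(+0.000,+0.000) ωy=+0.00 pitch=+0.0°
  b2     pos=(-0.079,+0.036) vel=(+0.000,+0.000) ωy=+0.00 pitch=-90.0°

Key-timestep trajectory:
   step    t(s)  b1.x    b1.z    b1.vx   b1.vz   b2.x    b2.z    b2.vx   b2.vz 
     15  0.0633   +0.000  +0.033  +0.000  +0.000   -0.044  +0.098  -0.153  -0.043
     31  0.1308   +0.000  +0.033  +0.000  +0.000   -0.063  +0.084  -0.382  -0.545
     46  0.1941   +0.000  +0.033  +0.000  +0.000   -0.081  +0.033  +0.108  +0.225


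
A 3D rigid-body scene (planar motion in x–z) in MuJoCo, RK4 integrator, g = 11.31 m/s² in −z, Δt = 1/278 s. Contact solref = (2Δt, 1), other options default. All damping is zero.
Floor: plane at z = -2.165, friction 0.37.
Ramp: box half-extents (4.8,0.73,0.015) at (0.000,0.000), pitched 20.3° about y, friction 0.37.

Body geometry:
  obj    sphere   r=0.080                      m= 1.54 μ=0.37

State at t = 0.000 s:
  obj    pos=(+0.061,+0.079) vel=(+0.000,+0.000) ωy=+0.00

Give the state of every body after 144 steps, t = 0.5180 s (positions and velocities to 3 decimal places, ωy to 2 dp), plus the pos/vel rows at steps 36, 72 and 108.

State at t = 0.5180 s:
  obj    pos=(+0.414,-0.052) vel=(+1.362,-0.504) ωy=+18.14

Key-timestep trajectory:
   step    t(s)  obj.x    obj.z    obj.vx   obj.vz 
     36  0.1295   +0.083  +0.071  +0.341  -0.126
     72  0.2590   +0.149  +0.046  +0.681  -0.252
    108  0.3885   +0.259  +0.005  +1.021  -0.378


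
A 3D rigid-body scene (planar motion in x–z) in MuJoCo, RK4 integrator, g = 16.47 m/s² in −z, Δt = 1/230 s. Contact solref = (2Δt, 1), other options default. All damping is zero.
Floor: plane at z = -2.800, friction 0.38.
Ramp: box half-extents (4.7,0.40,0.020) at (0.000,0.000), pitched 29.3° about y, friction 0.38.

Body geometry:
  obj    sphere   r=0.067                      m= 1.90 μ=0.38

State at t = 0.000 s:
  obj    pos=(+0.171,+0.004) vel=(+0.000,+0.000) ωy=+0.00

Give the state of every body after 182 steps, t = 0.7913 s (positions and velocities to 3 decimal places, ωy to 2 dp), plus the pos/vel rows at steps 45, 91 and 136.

State at t = 0.7913 s:
  obj    pos=(+1.743,-0.878) vel=(+3.973,-2.230) ωy=+67.98

Key-timestep trajectory:
   step    t(s)  obj.x    obj.z    obj.vx   obj.vz 
     45  0.1957   +0.267  -0.050  +0.983  -0.551
     91  0.3957   +0.564  -0.217  +1.987  -1.115
    136  0.5913   +1.049  -0.489  +2.969  -1.666


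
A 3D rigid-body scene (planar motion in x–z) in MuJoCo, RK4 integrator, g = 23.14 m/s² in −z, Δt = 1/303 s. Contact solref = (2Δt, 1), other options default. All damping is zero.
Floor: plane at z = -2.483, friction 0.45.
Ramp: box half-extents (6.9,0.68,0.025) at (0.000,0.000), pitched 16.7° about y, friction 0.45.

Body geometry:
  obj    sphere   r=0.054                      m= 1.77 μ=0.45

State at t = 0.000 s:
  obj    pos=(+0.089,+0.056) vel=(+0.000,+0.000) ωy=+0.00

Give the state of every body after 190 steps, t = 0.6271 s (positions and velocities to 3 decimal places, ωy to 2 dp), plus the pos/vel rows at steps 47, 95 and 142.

State at t = 0.6271 s:
  obj    pos=(+0.983,-0.213) vel=(+2.853,-0.856) ωy=+55.15

Key-timestep trajectory:
   step    t(s)  obj.x    obj.z    obj.vx   obj.vz 
     47  0.1551   +0.144  +0.039  +0.706  -0.212
     95  0.3135   +0.313  -0.011  +1.426  -0.428
    142  0.4686   +0.589  -0.094  +2.132  -0.640


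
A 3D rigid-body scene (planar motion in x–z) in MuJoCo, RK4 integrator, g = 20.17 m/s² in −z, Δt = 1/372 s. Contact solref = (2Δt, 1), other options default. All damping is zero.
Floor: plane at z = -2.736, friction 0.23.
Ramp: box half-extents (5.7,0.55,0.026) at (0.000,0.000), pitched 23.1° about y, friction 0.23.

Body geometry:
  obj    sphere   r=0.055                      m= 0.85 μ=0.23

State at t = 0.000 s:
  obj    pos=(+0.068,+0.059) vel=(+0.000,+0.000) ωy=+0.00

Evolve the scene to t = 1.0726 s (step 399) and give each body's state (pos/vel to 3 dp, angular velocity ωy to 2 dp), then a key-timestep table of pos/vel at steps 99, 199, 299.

State at t = 1.0726 s:
  obj    pos=(+3.059,-1.217) vel=(+5.577,-2.379) ωy=+110.22

Key-timestep trajectory:
   step    t(s)  obj.x    obj.z    obj.vx   obj.vz 
     99  0.2661   +0.252  -0.020  +1.384  -0.590
    199  0.5349   +0.812  -0.258  +2.781  -1.186
    299  0.8038   +1.748  -0.657  +4.179  -1.783


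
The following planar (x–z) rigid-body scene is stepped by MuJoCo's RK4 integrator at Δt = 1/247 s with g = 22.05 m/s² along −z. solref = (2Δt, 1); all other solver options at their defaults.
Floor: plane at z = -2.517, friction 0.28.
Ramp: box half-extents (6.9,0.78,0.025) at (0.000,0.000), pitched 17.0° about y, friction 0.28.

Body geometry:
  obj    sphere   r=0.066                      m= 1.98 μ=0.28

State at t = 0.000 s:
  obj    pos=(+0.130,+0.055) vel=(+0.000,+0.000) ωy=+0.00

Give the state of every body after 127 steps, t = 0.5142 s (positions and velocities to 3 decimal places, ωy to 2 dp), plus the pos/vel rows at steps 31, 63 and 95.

State at t = 0.5142 s:
  obj    pos=(+0.712,-0.123) vel=(+2.264,-0.692) ωy=+35.86

Key-timestep trajectory:
   step    t(s)  obj.x    obj.z    obj.vx   obj.vz 
     31  0.1255   +0.165  +0.045  +0.553  -0.169
     63  0.2551   +0.273  +0.012  +1.123  -0.343
     95  0.3846   +0.456  -0.044  +1.694  -0.518


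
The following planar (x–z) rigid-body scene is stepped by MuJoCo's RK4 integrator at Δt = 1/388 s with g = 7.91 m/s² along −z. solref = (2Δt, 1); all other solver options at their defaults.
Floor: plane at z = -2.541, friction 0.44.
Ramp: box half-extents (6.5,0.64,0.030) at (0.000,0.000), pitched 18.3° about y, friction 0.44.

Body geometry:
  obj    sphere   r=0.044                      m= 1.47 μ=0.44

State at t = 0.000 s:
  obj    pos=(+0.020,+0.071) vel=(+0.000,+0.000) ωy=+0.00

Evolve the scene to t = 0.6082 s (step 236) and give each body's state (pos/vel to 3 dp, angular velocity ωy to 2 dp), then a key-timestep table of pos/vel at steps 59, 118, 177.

State at t = 0.6082 s:
  obj    pos=(+0.332,-0.032) vel=(+1.025,-0.339) ωy=+24.52

Key-timestep trajectory:
   step    t(s)  obj.x    obj.z    obj.vx   obj.vz 
     59  0.1521   +0.040  +0.065  +0.256  -0.085
    118  0.3041   +0.098  +0.046  +0.512  -0.169
    177  0.4562   +0.195  +0.013  +0.768  -0.254


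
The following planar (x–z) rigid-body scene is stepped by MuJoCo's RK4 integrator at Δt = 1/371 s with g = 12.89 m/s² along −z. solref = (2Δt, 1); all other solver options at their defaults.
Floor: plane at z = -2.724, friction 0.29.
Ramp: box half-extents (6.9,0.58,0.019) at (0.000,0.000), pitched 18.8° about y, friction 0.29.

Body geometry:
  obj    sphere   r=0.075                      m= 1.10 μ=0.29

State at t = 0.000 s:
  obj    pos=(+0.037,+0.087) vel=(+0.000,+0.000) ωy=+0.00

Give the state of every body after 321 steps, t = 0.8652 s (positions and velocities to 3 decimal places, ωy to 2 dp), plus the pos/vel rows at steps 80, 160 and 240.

State at t = 0.8652 s:
  obj    pos=(+1.088,-0.271) vel=(+2.430,-0.827) ωy=+34.23

Key-timestep trajectory:
   step    t(s)  obj.x    obj.z    obj.vx   obj.vz 
     80  0.2156   +0.102  +0.064  +0.606  -0.206
    160  0.4313   +0.298  -0.002  +1.211  -0.412
    240  0.6469   +0.625  -0.113  +1.817  -0.619


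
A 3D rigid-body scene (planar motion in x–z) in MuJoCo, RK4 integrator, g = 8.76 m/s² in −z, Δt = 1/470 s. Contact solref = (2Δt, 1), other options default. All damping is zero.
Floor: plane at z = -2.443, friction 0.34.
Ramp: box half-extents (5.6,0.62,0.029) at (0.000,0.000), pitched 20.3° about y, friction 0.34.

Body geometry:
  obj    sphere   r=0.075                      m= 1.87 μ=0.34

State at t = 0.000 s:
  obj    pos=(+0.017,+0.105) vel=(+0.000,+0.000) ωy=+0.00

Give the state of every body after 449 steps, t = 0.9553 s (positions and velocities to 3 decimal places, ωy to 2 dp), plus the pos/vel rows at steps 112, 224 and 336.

State at t = 0.9553 s:
  obj    pos=(+0.946,-0.239) vel=(+1.945,-0.720) ωy=+27.65

Key-timestep trajectory:
   step    t(s)  obj.x    obj.z    obj.vx   obj.vz 
    112  0.2383   +0.075  +0.083  +0.485  -0.179
    224  0.4766   +0.248  +0.019  +0.970  -0.359
    336  0.7149   +0.537  -0.088  +1.456  -0.538


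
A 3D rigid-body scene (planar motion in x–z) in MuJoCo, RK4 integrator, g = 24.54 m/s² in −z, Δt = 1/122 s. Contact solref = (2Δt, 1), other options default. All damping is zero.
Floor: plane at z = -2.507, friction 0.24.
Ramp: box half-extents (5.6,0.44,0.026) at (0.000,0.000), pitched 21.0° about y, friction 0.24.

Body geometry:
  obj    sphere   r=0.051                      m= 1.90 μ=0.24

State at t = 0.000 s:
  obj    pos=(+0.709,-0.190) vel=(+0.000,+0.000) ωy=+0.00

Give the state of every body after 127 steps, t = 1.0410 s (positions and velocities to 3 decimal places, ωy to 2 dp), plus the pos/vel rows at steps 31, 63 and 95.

State at t = 1.0410 s:
  obj    pos=(+3.887,-1.410) vel=(+6.105,-2.343) ωy=+128.19

Key-timestep trajectory:
   step    t(s)  obj.x    obj.z    obj.vx   obj.vz 
     31  0.2541   +0.899  -0.262  +1.490  -0.572
     63  0.5164   +1.491  -0.490  +3.028  -1.163
     95  0.7787   +2.487  -0.872  +4.567  -1.753


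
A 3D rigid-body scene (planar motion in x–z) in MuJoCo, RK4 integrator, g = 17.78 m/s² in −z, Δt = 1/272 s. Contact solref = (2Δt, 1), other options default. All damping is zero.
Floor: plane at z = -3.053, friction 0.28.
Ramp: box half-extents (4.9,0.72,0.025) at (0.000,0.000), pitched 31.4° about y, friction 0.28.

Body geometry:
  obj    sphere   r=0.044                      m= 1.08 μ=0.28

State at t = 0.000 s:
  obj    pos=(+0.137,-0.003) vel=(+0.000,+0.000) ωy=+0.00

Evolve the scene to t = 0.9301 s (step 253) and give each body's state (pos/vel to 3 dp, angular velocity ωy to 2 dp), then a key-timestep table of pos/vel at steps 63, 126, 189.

State at t = 0.9301 s:
  obj    pos=(+2.581,-1.494) vel=(+5.254,-3.207) ωy=+139.85

Key-timestep trajectory:
   step    t(s)  obj.x    obj.z    obj.vx   obj.vz 
     63  0.2316   +0.289  -0.095  +1.308  -0.799
    126  0.4632   +0.743  -0.373  +2.617  -1.597
    189  0.6949   +1.501  -0.835  +3.925  -2.396


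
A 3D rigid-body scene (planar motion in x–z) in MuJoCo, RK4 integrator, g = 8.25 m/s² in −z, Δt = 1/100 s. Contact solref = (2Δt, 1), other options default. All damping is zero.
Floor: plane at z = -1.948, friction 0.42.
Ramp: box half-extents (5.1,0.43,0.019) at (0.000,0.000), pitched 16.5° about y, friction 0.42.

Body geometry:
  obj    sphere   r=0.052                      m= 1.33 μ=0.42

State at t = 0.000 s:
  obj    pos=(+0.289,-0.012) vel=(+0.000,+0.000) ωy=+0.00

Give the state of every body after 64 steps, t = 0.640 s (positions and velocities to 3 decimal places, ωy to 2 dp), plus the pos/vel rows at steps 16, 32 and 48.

State at t = 0.640 s:
  obj    pos=(+0.618,-0.109) vel=(+1.027,-0.304) ωy=+20.59

Key-timestep trajectory:
   step    t(s)  obj.x    obj.z    obj.vx   obj.vz 
     16  0.1600   +0.310  -0.018  +0.257  -0.076
     32  0.3200   +0.371  -0.036  +0.514  -0.152
     48  0.4800   +0.474  -0.066  +0.770  -0.228


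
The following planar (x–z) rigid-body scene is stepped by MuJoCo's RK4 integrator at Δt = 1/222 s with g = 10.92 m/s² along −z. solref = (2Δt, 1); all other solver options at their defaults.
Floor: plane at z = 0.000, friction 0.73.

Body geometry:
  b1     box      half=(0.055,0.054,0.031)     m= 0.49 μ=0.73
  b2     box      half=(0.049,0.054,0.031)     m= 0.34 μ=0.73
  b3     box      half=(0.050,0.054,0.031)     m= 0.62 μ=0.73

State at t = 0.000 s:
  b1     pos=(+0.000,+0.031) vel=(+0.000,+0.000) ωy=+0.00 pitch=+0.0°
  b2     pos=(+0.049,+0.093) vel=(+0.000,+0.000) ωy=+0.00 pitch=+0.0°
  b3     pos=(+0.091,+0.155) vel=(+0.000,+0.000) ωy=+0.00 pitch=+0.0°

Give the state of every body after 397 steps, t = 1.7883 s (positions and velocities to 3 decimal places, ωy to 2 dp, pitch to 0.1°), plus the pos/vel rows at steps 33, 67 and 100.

State at t = 1.7883 s:
  b1     pos=(+0.000,+0.031) vel=(+0.000,+0.000) ωy=+0.00 pitch=+0.0°
  b2     pos=(+0.092,+0.049) vel=(+0.000,+0.000) ωy=+0.00 pitch=+90.0°
  b3     pos=(+0.275,+0.031) vel=(+0.000,+0.000) ωy=+0.00 pitch=+180.0°

Key-timestep trajectory:
   step    t(s)  b1.x    b1.z    b1.vx   b1.vz   b2.x    b2.z    b2.vx   b2.vz   b3.x    b3.z    b3.vx   b3.vz 
     33  0.1486   +0.000  +0.031  -0.001  +0.000   +0.061  +0.093  +0.183  -0.032   +0.123  +0.135  +0.438  -0.410
     67  0.3018   +0.000  +0.031  +0.000  +0.000   +0.093  +0.048  -0.073  +0.073   +0.200  +0.053  +0.339  +0.225
    100  0.4505   +0.000  +0.031  +0.000  +0.000   +0.092  +0.049  +0.000  +0.000   +0.245  +0.055  +0.349  -0.130


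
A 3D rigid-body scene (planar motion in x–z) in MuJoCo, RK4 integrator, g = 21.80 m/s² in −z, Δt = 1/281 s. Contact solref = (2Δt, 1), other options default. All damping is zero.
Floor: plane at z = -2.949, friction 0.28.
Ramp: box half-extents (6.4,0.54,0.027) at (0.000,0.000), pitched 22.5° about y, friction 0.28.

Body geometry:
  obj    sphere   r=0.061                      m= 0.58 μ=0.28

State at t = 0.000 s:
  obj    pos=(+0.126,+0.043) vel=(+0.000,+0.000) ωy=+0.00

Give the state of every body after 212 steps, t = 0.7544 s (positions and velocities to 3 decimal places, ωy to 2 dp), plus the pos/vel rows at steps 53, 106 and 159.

State at t = 0.7544 s:
  obj    pos=(+1.693,-0.606) vel=(+4.154,-1.720) ωy=+73.69

Key-timestep trajectory:
   step    t(s)  obj.x    obj.z    obj.vx   obj.vz 
     53  0.1886   +0.224  +0.002  +1.039  -0.430
    106  0.3772   +0.518  -0.119  +2.077  -0.860
    159  0.5658   +1.007  -0.322  +3.115  -1.290


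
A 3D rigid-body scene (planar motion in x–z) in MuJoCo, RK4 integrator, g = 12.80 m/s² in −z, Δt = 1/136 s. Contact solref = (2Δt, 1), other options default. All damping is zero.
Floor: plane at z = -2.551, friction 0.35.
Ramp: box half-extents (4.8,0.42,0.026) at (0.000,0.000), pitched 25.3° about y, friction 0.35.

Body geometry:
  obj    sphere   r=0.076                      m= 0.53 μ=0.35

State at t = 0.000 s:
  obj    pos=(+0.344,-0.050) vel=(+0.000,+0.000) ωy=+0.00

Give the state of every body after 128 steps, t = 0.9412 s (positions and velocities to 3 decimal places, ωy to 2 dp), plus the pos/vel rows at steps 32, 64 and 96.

State at t = 0.9412 s:
  obj    pos=(+1.909,-0.789) vel=(+3.325,-1.572) ωy=+48.38

Key-timestep trajectory:
   step    t(s)  obj.x    obj.z    obj.vx   obj.vz 
     32  0.2353   +0.442  -0.096  +0.831  -0.393
     64  0.4706   +0.735  -0.235  +1.663  -0.786
     96  0.7059   +1.224  -0.466  +2.494  -1.179


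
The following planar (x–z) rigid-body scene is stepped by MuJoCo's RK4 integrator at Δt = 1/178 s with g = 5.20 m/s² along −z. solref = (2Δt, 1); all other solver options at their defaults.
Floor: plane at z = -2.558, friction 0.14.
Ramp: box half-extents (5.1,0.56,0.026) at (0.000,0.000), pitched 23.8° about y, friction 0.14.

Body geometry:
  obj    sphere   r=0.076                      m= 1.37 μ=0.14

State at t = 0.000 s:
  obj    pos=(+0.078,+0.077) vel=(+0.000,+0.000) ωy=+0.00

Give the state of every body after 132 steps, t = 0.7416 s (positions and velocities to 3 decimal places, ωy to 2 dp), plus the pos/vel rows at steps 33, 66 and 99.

State at t = 0.7416 s:
  obj    pos=(+0.455,-0.089) vel=(+1.017,-0.449) ωy=+14.62

Key-timestep trajectory:
   step    t(s)  obj.x    obj.z    obj.vx   obj.vz 
     33  0.1854   +0.102  +0.067  +0.254  -0.112
     66  0.3708   +0.172  +0.035  +0.509  -0.224
     99  0.5562   +0.290  -0.017  +0.763  -0.336


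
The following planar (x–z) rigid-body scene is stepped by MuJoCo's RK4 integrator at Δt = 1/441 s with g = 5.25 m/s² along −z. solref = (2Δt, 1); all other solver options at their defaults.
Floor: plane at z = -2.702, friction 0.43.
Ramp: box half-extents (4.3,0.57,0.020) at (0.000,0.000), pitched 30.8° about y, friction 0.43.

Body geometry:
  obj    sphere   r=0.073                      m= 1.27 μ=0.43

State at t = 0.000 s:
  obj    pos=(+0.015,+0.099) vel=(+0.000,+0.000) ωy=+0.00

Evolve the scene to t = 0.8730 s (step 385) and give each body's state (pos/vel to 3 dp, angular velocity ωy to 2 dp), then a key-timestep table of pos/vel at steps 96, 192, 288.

State at t = 0.8730 s:
  obj    pos=(+0.644,-0.275) vel=(+1.440,-0.858) ωy=+22.96

Key-timestep trajectory:
   step    t(s)  obj.x    obj.z    obj.vx   obj.vz 
     96  0.2177   +0.054  +0.076  +0.359  -0.214
    192  0.4354   +0.171  +0.006  +0.718  -0.428
    288  0.6531   +0.367  -0.110  +1.077  -0.642


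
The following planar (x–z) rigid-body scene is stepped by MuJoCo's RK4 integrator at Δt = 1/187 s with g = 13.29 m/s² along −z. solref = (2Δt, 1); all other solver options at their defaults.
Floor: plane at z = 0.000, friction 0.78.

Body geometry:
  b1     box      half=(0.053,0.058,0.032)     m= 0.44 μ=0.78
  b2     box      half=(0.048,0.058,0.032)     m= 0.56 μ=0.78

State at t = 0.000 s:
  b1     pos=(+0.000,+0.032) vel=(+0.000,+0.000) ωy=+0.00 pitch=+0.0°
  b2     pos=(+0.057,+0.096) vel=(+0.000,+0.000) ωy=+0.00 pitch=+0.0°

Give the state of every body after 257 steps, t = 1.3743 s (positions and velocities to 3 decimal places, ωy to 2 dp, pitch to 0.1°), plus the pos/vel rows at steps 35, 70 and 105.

State at t = 1.3743 s:
  b1     pos=(+0.000,+0.032) vel=(+0.000,+0.000) ωy=+0.00 pitch=+0.0°
  b2     pos=(+0.100,+0.048) vel=(+0.000,+0.000) ωy=+0.00 pitch=+90.0°

Key-timestep trajectory:
   step    t(s)  b1.x    b1.z    b1.vx   b1.vz   b2.x    b2.z    b2.vx   b2.vz 
     35  0.1872   +0.000  +0.032  +0.000  +0.000   +0.078  +0.085  +0.258  -0.301
     70  0.3743   +0.000  +0.032  +0.000  +0.000   +0.120  +0.057  +0.037  +0.007
    105  0.5615   +0.000  +0.032  +0.000  +0.000   +0.095  +0.050  -0.069  +0.095


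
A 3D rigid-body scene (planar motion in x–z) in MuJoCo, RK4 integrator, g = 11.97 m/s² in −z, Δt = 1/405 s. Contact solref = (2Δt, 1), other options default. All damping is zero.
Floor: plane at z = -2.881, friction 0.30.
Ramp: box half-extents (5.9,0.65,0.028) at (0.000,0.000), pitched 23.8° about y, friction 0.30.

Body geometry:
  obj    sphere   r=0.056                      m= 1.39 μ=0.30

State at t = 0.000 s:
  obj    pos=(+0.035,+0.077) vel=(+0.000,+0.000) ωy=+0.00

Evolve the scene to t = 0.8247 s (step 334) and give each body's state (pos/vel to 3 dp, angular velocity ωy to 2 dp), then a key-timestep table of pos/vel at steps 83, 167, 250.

State at t = 0.8247 s:
  obj    pos=(+1.108,-0.397) vel=(+2.604,-1.148) ωy=+50.81

Key-timestep trajectory:
   step    t(s)  obj.x    obj.z    obj.vx   obj.vz 
     83  0.2049   +0.101  +0.047  +0.647  -0.285
    167  0.4123   +0.303  -0.042  +1.302  -0.574
    250  0.6173   +0.636  -0.189  +1.949  -0.860


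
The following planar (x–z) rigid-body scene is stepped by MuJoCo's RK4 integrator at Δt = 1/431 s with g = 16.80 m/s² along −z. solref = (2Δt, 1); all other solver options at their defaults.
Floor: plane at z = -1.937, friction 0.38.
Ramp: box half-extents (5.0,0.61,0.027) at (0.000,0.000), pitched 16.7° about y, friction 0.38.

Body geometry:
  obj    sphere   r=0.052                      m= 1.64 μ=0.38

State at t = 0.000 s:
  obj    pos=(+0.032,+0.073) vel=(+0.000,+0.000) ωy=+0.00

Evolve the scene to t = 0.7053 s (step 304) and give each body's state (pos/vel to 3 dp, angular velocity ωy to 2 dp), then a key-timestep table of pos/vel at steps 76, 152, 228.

State at t = 0.7053 s:
  obj    pos=(+0.854,-0.174) vel=(+2.330,-0.699) ωy=+46.77

Key-timestep trajectory:
   step    t(s)  obj.x    obj.z    obj.vx   obj.vz 
     76  0.1763   +0.083  +0.057  +0.582  -0.175
    152  0.3527   +0.237  +0.011  +1.165  -0.349
    228  0.5290   +0.494  -0.066  +1.747  -0.524


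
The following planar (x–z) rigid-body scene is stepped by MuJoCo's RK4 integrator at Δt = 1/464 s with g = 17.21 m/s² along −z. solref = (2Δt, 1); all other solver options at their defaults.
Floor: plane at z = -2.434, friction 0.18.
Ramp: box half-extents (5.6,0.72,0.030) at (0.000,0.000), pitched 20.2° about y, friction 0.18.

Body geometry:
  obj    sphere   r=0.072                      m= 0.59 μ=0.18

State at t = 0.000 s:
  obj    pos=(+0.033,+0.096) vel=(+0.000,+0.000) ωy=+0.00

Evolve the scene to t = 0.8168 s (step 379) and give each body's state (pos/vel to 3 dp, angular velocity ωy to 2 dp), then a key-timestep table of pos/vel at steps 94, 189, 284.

State at t = 0.8168 s:
  obj    pos=(+1.362,-0.392) vel=(+3.254,-1.197) ωy=+48.15

Key-timestep trajectory:
   step    t(s)  obj.x    obj.z    obj.vx   obj.vz 
     94  0.2026   +0.115  +0.066  +0.807  -0.297
    189  0.4073   +0.364  -0.025  +1.623  -0.597
    284  0.6121   +0.779  -0.178  +2.438  -0.897
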